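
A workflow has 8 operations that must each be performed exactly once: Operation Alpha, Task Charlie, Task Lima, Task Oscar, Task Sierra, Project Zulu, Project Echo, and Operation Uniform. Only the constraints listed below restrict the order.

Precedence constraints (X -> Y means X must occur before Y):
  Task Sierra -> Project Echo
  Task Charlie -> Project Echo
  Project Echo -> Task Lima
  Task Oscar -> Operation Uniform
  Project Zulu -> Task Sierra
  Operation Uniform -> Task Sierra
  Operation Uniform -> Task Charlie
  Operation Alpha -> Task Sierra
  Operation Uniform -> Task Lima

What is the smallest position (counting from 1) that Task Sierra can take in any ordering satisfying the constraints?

5

The operations that are forced before Task Sierra, directly or transitively, are Operation Alpha, Task Oscar, Project Zulu, Operation Uniform. That's 4 operations.
With 4 mandatory predecessors, the earliest Task Sierra can sit is position 4+1 = 5, and placing just those 4 first achieves it.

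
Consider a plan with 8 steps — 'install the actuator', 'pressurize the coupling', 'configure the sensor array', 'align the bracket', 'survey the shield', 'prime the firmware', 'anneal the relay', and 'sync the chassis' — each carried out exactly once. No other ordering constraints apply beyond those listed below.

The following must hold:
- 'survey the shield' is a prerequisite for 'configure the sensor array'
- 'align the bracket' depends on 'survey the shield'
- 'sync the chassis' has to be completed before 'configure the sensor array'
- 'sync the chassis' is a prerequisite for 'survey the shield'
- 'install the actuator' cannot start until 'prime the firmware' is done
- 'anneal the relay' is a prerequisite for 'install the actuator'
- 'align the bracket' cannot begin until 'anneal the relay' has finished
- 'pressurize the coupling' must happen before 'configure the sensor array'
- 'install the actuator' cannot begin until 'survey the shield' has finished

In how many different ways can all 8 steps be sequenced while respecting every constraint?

561

4 steps have no prerequisites ('pressurize the coupling', 'prime the firmware', 'anneal the relay', 'sync the chassis'), so any of them could come first.
Enumerating by repeatedly choosing an available step (one whose prerequisites are all placed) gives 561 distinct complete orderings.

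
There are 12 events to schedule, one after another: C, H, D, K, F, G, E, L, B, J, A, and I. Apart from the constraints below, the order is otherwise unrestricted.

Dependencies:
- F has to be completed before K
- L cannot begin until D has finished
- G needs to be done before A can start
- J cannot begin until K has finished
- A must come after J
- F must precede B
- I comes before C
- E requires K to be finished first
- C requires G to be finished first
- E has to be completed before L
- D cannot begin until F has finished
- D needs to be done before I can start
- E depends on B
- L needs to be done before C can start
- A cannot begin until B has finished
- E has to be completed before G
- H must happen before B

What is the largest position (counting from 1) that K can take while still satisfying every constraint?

6

Every event that must follow K has to come after it. Tracing all chains starting from K, those events are: C, G, E, L, J, A — 6 in total.
So at least 6 events follow K, putting K no later than position 6. That position is achievable by scheduling everything else first.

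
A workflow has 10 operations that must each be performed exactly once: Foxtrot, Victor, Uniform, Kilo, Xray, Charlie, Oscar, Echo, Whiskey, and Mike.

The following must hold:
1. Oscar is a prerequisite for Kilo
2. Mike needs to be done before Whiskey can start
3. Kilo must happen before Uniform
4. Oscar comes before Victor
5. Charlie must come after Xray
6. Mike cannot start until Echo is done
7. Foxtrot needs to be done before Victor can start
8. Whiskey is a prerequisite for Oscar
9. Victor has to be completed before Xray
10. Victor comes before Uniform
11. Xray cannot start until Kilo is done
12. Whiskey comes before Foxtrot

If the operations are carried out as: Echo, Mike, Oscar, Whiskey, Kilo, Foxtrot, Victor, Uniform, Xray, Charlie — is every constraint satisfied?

No

The sequence places Oscar ahead of Whiskey.
But one of the constraints requires Whiskey before Oscar, so this ordering violates it.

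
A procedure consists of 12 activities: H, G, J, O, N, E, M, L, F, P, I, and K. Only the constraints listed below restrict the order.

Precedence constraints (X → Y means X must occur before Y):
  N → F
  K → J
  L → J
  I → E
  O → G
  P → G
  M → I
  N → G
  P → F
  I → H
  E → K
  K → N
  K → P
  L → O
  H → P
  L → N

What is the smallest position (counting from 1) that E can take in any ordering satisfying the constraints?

3

The activities that are forced before E, directly or transitively, are M, I. That's 2 activities.
So at minimum 2 activities come before E, putting E no earlier than position 3. That position is achievable by scheduling exactly those predecessors first.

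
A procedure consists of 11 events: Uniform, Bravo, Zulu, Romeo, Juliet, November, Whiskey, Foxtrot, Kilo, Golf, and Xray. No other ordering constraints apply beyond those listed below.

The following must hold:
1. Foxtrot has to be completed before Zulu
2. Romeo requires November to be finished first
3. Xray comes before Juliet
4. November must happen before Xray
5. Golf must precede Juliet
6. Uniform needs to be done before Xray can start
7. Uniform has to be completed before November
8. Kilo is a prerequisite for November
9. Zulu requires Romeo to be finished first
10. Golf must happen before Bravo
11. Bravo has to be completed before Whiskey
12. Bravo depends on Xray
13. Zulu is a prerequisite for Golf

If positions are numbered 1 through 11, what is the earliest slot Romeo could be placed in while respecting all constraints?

Working backwards through the constraints from Romeo, its full set of required predecessors is Uniform, November, Kilo — 3 of them.
So at minimum 3 events come before Romeo, putting Romeo no earlier than position 4. That position is achievable by scheduling exactly those predecessors first.

4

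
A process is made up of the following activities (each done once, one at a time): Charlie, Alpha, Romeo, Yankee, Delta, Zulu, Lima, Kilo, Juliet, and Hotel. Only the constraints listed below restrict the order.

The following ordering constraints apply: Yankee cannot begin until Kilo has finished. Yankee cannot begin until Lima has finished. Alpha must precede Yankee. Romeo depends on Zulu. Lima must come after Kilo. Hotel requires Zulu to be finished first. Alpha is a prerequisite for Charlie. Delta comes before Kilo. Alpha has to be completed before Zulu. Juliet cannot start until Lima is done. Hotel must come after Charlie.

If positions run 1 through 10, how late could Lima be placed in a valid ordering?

The activities that are forced after Lima, directly or by a chain of constraints, are Yankee, Juliet. That's 2 activities.
So at least 2 activities follow Lima, putting Lima no later than position 8. That position is achievable by scheduling everything else first.

8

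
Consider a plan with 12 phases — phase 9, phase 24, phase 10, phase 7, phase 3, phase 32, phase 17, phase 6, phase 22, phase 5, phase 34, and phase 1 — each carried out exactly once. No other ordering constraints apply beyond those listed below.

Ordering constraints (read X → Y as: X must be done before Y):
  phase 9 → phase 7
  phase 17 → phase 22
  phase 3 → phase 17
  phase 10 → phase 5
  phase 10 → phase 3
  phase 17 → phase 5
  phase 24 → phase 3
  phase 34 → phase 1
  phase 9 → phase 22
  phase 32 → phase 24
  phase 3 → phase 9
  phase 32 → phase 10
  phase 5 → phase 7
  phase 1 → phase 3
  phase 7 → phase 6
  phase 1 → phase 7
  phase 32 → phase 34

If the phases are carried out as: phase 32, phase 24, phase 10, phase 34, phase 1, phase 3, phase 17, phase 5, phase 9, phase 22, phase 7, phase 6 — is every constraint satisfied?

Checking each listed constraint against this order: for instance, phase 1 is in position 5 and phase 7 in position 11, so that constraint holds — and the remaining constraints check out the same way.

Yes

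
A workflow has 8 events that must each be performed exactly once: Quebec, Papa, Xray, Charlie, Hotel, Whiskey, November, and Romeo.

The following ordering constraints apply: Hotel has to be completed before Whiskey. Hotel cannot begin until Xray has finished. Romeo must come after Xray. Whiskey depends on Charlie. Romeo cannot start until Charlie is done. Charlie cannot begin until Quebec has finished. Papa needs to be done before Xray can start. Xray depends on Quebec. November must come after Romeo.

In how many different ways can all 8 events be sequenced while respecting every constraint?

36

The events with no prerequisites are Quebec, Papa; any of them can be placed first.
Enumerating by repeatedly choosing an available event (one whose prerequisites are all placed) gives 36 distinct complete orderings.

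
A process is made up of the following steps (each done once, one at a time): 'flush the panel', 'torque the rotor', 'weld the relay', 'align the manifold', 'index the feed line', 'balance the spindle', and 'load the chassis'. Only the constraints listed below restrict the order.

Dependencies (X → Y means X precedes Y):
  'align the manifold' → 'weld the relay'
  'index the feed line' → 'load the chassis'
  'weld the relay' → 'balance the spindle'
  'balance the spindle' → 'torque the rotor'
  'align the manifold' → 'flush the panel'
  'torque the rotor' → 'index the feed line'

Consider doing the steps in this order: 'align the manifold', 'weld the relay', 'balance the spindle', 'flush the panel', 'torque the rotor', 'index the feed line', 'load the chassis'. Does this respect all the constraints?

Going through the constraints one by one, each required predecessor appears earlier in the sequence than its dependent — e.g. 'align the manifold' (position 1) is before 'flush the panel' (position 4), as required.

Yes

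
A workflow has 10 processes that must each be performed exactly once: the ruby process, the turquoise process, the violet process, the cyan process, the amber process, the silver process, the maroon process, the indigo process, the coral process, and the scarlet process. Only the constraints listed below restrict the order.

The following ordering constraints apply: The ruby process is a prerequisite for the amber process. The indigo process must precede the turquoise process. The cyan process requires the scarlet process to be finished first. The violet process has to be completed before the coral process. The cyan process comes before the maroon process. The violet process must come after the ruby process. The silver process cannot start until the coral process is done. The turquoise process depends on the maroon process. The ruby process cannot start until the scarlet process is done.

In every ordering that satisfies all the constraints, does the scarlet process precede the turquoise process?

Yes

Chaining the stated constraints: the scarlet process → the cyan process → the maroon process → the turquoise process.
Hence the scarlet process necessarily comes before the turquoise process.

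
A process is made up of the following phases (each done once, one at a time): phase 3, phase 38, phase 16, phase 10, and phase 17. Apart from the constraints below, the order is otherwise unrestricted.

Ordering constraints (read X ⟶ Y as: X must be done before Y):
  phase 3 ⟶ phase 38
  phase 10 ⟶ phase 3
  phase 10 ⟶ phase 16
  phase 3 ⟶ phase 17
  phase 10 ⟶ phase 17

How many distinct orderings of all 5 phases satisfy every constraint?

Phase 10 is the only phase with nothing required before it, so every ordering starts there.
Counting all ways to extend the partial order to a total order gives 8.

8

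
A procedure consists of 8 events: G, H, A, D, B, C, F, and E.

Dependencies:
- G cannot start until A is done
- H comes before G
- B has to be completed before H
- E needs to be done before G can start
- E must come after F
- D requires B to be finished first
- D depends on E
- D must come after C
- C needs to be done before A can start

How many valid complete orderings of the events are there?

264

3 events have no prerequisites (B, C, F), so any of them could come first.
Enumerating by repeatedly choosing an available event (one whose prerequisites are all placed) gives 264 distinct complete orderings.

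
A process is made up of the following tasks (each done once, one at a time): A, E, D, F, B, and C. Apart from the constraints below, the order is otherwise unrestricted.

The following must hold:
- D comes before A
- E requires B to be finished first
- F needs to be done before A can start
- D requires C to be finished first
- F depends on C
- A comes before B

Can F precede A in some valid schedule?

Yes

The constraints force F before A, so yes — every valid ordering has F earlier.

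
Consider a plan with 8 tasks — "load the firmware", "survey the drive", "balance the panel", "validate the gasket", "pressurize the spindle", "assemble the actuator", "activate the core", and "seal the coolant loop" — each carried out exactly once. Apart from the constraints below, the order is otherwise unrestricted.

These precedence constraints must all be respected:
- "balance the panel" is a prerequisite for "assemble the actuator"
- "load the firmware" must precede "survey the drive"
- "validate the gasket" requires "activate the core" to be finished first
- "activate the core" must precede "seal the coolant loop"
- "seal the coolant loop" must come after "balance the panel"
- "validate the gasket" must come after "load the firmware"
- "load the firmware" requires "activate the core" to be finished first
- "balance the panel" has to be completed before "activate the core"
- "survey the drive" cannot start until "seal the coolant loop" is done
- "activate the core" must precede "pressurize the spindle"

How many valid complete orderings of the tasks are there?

175

"balance the panel" is the only task with nothing required before it, so every ordering starts there.
Counting all ways to extend the partial order to a total order gives 175.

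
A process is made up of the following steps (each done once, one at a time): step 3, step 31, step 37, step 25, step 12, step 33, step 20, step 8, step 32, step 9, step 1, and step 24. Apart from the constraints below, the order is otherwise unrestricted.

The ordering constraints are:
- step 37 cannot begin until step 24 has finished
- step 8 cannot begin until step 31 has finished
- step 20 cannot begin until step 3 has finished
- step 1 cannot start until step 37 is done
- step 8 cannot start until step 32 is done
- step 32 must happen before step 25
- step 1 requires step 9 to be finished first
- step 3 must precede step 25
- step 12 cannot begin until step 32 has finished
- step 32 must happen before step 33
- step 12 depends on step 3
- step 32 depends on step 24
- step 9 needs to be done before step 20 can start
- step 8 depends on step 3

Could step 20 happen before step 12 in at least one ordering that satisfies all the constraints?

No chain of constraints runs from step 12 to step 20, so step 12 is not required to come first.
That means at least one valid schedule has step 20 before step 12.

Yes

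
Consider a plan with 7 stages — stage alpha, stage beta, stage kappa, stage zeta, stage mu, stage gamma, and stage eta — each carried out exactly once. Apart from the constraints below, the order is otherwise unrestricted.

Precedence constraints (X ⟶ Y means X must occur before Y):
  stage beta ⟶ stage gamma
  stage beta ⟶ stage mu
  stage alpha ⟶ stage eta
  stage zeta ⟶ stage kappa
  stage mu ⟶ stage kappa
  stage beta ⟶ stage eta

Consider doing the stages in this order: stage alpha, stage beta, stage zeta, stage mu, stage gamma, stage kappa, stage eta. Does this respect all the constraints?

Going through the constraints one by one, each required predecessor appears earlier in the sequence than its dependent — e.g. stage alpha (position 1) is before stage eta (position 7), as required.

Yes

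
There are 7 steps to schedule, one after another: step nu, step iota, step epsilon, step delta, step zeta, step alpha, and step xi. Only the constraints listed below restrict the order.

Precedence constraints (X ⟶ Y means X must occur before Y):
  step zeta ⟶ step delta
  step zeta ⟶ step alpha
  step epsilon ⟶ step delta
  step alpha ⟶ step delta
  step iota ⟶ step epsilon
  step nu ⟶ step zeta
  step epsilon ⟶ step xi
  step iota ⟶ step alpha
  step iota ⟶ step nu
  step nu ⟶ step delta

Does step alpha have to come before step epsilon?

No chain of constraints connects step alpha to step epsilon in either direction.
A valid ordering placing step epsilon before step alpha exists, so the answer is no.

No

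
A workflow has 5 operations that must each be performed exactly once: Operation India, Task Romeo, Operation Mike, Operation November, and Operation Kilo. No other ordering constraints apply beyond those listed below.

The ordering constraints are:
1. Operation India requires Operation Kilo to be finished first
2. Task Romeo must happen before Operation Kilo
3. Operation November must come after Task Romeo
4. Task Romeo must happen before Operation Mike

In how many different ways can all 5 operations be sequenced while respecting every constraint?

12

Only Task Romeo has no prerequisites, so it must go first.
Counting all ways to extend the partial order to a total order gives 12.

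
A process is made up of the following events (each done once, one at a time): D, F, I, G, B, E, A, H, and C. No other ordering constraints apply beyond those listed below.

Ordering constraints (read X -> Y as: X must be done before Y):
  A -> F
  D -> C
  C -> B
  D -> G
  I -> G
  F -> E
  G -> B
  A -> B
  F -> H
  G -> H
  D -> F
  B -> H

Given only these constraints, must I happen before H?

Following the dependencies: I → G → H.
So I must precede H in any valid ordering.

Yes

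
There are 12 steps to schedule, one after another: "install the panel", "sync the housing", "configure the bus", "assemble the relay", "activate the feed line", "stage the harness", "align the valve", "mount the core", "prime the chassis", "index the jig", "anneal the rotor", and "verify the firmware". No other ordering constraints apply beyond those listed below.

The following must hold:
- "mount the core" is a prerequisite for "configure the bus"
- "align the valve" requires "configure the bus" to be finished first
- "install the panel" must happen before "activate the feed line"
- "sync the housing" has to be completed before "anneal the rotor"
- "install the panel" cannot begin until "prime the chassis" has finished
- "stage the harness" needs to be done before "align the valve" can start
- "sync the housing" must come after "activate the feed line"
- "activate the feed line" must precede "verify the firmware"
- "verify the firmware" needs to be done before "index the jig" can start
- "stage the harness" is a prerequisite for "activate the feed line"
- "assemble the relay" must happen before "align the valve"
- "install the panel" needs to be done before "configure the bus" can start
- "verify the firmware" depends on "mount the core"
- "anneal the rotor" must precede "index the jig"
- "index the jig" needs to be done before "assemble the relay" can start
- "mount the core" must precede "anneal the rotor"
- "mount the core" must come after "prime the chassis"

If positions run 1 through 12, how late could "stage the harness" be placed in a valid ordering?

Following every chain forward from "stage the harness", the steps that must come later are "sync the housing", "assemble the relay", "activate the feed line", "align the valve", "index the jig", "anneal the rotor", "verify the firmware" — 7 of them.
With 7 mandatory successors out of 12 steps total, the latest slot for "stage the harness" is 12−7 = 5, and it's reachable by doing all non-successors before "stage the harness".

5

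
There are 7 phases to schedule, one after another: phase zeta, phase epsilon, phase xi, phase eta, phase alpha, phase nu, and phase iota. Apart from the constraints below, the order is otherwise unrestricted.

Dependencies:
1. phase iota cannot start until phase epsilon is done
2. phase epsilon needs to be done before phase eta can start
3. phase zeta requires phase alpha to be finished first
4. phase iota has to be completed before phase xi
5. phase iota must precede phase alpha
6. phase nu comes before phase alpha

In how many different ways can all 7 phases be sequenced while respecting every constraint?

The phases with no prerequisites are phase epsilon, phase nu; any of them can be placed first.
Counting all ways to extend the partial order to a total order gives 57.

57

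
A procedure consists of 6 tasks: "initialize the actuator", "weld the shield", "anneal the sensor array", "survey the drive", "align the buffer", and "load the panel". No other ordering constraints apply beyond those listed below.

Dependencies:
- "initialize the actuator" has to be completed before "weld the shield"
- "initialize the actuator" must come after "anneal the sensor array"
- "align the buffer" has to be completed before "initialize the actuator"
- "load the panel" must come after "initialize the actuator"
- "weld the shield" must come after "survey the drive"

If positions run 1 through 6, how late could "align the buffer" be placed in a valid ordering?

Following every chain forward from "align the buffer", the tasks that must come later are "initialize the actuator", "weld the shield", "load the panel" — 3 of them.
So at least 3 tasks follow "align the buffer", putting "align the buffer" no later than position 3. That position is achievable by scheduling everything else first.

3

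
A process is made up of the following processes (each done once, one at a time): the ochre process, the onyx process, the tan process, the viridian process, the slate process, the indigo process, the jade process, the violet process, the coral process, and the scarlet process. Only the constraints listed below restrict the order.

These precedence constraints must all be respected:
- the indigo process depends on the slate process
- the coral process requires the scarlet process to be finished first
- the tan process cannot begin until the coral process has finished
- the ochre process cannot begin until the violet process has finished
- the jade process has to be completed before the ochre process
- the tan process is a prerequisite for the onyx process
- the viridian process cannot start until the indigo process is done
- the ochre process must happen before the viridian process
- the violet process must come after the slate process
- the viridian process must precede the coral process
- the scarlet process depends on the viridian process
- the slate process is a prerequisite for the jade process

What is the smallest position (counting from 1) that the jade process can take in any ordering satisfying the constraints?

2

Working backwards through the constraints from the jade process, its only required predecessor is the slate process.
With 1 mandatory predecessor, the earliest the jade process can sit is position 1+1 = 2, and placing just that one first achieves it.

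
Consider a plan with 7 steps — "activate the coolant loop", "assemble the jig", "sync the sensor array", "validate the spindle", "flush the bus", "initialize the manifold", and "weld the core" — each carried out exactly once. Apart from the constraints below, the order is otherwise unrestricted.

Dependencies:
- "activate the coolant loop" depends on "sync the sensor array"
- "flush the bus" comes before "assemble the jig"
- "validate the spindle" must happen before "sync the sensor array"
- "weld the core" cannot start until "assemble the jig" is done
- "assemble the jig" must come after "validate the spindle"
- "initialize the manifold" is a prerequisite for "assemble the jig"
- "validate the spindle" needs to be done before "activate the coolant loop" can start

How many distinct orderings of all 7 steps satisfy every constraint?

62

3 steps have no prerequisites ("validate the spindle", "flush the bus", "initialize the manifold"), so any of them could come first.
Enumerating by repeatedly choosing an available step (one whose prerequisites are all placed) gives 62 distinct complete orderings.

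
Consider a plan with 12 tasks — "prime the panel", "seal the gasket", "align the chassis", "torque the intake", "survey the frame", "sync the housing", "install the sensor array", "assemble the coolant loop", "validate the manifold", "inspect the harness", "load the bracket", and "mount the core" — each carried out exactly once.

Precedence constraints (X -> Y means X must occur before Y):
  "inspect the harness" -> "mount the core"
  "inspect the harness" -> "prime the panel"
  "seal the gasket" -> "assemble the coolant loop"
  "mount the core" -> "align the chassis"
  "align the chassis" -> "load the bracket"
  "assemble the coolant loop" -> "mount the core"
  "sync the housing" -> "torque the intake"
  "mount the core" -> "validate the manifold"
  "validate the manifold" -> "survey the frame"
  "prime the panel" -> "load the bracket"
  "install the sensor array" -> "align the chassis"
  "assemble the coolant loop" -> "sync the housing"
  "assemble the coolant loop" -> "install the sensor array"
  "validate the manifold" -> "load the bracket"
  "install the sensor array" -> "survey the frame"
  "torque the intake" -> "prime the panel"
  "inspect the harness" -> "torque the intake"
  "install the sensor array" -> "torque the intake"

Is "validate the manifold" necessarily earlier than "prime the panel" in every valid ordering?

No

No chain of constraints connects "validate the manifold" to "prime the panel" in either direction.
A valid ordering placing "prime the panel" before "validate the manifold" exists, so the answer is no.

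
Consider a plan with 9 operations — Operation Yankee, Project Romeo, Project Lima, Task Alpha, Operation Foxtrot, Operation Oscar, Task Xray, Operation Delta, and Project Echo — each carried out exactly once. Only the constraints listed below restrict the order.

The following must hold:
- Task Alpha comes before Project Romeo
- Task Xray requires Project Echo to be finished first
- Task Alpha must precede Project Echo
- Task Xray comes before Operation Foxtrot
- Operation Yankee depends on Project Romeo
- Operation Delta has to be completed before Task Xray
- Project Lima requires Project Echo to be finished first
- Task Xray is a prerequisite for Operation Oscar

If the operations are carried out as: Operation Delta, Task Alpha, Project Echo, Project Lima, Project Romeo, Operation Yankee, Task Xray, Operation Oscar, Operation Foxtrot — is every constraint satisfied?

Yes

Going through the constraints one by one, each required predecessor appears earlier in the sequence than its dependent — e.g. Operation Delta (position 1) is before Task Xray (position 7), as required.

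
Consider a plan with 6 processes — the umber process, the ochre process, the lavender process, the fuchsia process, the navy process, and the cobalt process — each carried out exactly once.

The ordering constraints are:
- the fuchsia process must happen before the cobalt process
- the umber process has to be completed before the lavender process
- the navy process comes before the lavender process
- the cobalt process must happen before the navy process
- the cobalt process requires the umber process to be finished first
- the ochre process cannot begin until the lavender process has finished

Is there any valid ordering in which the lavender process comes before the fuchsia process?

There is a dependency chain the fuchsia process → the cobalt process → the navy process → the lavender process, so the lavender process always comes after the fuchsia process.
So no valid ordering can have the lavender process before the fuchsia process.

No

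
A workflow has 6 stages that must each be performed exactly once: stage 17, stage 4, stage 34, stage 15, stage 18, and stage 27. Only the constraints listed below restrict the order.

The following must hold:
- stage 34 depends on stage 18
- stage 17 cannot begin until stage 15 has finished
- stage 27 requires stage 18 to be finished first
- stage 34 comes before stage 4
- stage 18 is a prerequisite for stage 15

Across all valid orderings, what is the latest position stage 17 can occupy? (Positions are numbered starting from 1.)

No constraint forces any stage after stage 17, so it can be placed last, in position 6.

6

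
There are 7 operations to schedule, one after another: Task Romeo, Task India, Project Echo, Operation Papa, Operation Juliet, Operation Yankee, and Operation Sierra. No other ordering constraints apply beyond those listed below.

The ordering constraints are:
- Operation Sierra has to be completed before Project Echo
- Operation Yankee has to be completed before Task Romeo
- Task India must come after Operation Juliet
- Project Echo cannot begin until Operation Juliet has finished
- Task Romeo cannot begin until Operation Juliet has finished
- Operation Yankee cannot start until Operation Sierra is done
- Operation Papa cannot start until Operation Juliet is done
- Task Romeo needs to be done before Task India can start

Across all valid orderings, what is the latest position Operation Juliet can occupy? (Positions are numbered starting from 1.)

Following every chain forward from Operation Juliet, the operations that must come later are Task Romeo, Task India, Project Echo, Operation Papa — 4 of them.
So at least 4 operations follow Operation Juliet, putting Operation Juliet no later than position 3. That position is achievable by scheduling everything else first.

3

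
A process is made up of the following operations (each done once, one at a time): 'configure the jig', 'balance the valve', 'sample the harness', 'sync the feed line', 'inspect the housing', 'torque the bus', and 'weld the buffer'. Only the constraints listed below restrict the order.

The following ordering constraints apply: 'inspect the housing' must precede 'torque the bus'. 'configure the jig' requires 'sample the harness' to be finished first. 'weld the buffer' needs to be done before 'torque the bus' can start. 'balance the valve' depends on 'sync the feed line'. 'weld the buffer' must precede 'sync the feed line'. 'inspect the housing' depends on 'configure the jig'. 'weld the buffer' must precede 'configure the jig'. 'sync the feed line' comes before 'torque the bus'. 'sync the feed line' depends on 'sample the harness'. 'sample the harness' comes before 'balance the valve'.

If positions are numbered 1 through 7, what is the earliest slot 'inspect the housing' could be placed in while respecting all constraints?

4

Working backwards through the constraints from 'inspect the housing', its full set of required predecessors is 'configure the jig', 'sample the harness', 'weld the buffer' — 3 of them.
So at minimum 3 operations come before 'inspect the housing', putting 'inspect the housing' no earlier than position 4. That position is achievable by scheduling exactly those predecessors first.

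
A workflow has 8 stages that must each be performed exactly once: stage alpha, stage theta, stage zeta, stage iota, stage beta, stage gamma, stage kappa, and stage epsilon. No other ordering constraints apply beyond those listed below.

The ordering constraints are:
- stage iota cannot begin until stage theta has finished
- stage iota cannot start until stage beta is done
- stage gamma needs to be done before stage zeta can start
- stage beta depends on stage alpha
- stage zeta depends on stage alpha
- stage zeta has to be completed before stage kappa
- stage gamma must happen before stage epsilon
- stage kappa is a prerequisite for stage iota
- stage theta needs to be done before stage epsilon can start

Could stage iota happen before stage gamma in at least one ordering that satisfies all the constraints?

Following stage gamma → stage zeta → stage kappa → stage iota, stage gamma must precede stage iota in every valid ordering.
Hence stage iota can never be scheduled before stage gamma.

No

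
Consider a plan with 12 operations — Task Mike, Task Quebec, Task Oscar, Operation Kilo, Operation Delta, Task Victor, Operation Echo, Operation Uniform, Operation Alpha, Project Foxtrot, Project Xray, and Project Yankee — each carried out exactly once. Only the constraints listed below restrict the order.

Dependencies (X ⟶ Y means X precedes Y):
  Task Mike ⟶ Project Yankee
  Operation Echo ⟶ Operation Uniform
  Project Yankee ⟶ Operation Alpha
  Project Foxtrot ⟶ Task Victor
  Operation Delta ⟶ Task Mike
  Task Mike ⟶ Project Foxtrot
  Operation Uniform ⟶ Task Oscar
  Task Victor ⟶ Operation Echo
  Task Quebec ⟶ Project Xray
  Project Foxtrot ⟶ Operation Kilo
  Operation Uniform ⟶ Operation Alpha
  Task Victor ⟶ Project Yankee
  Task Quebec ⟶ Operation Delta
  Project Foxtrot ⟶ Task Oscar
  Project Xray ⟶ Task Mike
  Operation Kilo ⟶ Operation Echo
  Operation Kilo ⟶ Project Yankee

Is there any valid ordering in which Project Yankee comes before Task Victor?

No

Following Task Victor → Project Yankee, Task Victor must precede Project Yankee in every valid ordering.
Hence Project Yankee can never be scheduled before Task Victor.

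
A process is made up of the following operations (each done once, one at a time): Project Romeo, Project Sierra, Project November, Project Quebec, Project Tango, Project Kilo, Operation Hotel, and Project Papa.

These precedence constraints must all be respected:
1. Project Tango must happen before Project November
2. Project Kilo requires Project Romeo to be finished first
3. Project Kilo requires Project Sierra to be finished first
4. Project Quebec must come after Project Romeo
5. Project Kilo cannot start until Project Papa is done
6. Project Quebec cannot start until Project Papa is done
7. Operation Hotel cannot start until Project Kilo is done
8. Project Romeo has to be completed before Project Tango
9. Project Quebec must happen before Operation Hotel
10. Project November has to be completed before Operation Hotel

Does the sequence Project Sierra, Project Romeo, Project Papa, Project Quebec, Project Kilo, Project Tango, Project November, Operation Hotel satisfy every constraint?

Yes

Every stated constraint is respected: Project Romeo sits at position 2, ahead of Project Tango at position 6, and each of the other listed pairs likewise has the predecessor earlier in the sequence.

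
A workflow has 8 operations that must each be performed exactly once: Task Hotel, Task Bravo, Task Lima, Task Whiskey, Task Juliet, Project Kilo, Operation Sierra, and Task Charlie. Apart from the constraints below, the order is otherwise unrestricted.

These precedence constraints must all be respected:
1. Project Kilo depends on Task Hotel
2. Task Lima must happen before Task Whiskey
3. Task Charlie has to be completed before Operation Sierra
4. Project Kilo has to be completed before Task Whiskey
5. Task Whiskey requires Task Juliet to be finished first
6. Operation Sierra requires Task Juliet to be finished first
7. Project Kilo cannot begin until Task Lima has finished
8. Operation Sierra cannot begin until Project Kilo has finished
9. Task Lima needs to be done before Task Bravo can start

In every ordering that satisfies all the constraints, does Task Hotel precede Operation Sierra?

Tracing the constraints gives a chain: Task Hotel → Project Kilo → Operation Sierra.
Hence Task Hotel necessarily comes before Operation Sierra.

Yes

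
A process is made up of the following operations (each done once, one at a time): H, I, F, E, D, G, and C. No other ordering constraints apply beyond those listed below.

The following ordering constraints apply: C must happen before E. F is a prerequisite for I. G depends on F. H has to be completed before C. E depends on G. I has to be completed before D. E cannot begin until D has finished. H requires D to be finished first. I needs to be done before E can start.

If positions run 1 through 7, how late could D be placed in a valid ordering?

Every operation that must follow D has to come after it. Tracing all chains starting from D, those operations are: H, E, C — 3 in total.
So at least 3 operations follow D, putting D no later than position 4. That position is achievable by scheduling everything else first.

4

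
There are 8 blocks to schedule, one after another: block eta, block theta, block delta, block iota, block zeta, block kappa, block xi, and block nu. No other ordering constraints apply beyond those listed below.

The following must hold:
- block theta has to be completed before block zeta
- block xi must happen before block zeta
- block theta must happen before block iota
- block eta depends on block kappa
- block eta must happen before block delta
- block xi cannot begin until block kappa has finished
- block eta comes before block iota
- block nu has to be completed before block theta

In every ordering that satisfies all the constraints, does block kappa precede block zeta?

There is a constraint chain block kappa → block xi → block zeta.
Hence block kappa necessarily comes before block zeta.

Yes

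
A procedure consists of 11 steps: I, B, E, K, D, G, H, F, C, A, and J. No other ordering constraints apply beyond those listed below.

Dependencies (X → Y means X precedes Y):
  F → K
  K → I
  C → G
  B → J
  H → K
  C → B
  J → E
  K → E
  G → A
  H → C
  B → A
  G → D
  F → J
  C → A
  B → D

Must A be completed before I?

No chain of constraints connects A to I in either direction.
So A can come before I or after — it is not forced.

No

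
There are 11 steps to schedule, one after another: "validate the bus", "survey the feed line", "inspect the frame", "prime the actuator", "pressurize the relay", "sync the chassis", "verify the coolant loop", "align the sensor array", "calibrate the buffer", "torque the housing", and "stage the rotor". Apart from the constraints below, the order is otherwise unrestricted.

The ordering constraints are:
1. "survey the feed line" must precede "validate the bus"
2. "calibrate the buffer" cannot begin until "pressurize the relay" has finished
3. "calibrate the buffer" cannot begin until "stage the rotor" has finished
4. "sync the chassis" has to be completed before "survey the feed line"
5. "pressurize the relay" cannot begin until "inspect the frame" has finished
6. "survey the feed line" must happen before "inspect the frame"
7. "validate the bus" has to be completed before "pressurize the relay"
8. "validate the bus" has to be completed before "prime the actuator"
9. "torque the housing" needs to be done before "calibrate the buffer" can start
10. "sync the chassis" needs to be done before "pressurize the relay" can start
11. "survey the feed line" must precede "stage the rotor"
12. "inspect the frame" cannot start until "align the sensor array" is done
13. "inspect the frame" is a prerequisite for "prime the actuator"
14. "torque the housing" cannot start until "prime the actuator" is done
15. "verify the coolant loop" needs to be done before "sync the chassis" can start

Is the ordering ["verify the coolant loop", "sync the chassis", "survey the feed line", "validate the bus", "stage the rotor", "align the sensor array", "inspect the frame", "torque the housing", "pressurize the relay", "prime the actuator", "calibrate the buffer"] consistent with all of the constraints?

No

The sequence places "torque the housing" ahead of "prime the actuator".
That contradicts the constraint that "prime the actuator" must precede "torque the housing".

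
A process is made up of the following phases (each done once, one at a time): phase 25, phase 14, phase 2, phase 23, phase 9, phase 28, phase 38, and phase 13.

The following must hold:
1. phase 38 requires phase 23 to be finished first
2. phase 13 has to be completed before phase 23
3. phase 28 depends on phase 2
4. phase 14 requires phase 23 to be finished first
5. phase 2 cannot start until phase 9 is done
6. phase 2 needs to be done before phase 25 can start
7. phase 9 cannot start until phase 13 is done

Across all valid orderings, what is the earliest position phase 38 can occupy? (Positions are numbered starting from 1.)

3

Every phase that must precede phase 38 has to come before it. Tracing all chains that end at phase 38, those phases are: phase 23, phase 13 — 2 in total.
So at minimum 2 phases come before phase 38, putting phase 38 no earlier than position 3. That position is achievable by scheduling exactly those predecessors first.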